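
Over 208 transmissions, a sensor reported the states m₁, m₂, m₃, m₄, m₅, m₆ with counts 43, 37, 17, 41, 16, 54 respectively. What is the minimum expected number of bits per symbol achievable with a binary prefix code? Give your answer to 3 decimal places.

Probabilities are the counts divided by 208.
Repeatedly combine the two least-probable nodes; the expected code length is the sum of the merged weights.
merge 1/13 + 17/208 → 33/208
merge 33/208 + 37/208 → 35/104
merge 41/208 + 43/208 → 21/52
merge 27/104 + 35/104 → 31/52
merge 21/52 + 31/52 → 1
L = 33/208 + 35/104 + 21/52 + 31/52 + 1 = 519/208 ≈ 2.495 bits/symbol.

2.495 bits/symbol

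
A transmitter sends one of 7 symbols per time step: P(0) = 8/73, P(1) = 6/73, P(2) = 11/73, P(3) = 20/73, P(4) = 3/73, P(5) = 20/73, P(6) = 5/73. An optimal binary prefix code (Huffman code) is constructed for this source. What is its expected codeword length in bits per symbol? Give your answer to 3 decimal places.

Repeatedly combine the two least-probable nodes; the expected code length is the sum of the merged weights.
merge 3/73 + 5/73 → 8/73
merge 6/73 + 8/73 → 14/73
merge 8/73 + 11/73 → 19/73
merge 14/73 + 19/73 → 33/73
merge 20/73 + 20/73 → 40/73
merge 33/73 + 40/73 → 1
L = 8/73 + 14/73 + 19/73 + 33/73 + 40/73 + 1 = 187/73 ≈ 2.562 bits/symbol.

2.562 bits/symbol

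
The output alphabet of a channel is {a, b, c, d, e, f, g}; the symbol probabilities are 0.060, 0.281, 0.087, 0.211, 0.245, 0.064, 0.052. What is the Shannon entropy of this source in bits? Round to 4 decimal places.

H = −Σ pᵢ log₂ pᵢ.
−0.060·log₂(0.060) = 0.2435
−0.281·log₂(0.281) = 0.5146
−0.087·log₂(0.087) = 0.3065
−0.211·log₂(0.211) = 0.4736
−0.245·log₂(0.245) = 0.4971
−0.064·log₂(0.064) = 0.2538
−0.052·log₂(0.052) = 0.2218
Sum ≈ 2.5110 → 2.5110 bits.

2.5110 bits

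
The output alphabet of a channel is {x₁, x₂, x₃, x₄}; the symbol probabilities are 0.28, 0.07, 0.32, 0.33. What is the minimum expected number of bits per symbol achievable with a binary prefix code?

Repeatedly combine the two least-probable nodes; the expected code length is the sum of the merged weights.
merge 7/100 + 7/25 → 7/20
merge 8/25 + 33/100 → 13/20
merge 7/20 + 13/20 → 1
L = 7/20 + 13/20 + 1 = 2 bits/symbol.

2 bits/symbol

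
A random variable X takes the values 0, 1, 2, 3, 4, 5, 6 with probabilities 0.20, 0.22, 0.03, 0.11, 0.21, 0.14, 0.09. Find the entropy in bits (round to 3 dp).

H = −Σ pᵢ log₂ pᵢ.
−0.20·log₂(0.20) = 0.4644
−0.22·log₂(0.22) = 0.4806
−0.03·log₂(0.03) = 0.1518
−0.11·log₂(0.11) = 0.3503
−0.21·log₂(0.21) = 0.4728
−0.14·log₂(0.14) = 0.3971
−0.09·log₂(0.09) = 0.3127
Sum ≈ 2.6296 → 2.630 bits.

2.630 bits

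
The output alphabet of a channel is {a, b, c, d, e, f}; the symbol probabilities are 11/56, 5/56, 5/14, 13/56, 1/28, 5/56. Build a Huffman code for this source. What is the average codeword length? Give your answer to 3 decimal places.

2.339 bits/symbol

Repeatedly combine the two least-probable nodes; the expected code length is the sum of the merged weights.
merge 1/28 + 5/56 → 1/8
merge 5/56 + 1/8 → 3/14
merge 11/56 + 3/14 → 23/56
merge 13/56 + 5/14 → 33/56
merge 23/56 + 33/56 → 1
L = 1/8 + 3/14 + 23/56 + 33/56 + 1 = 131/56 ≈ 2.339 bits/symbol.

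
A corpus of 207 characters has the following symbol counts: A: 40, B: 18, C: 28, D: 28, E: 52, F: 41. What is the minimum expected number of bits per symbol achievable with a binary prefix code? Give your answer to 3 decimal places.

2.551 bits/symbol

Probabilities are the counts divided by 207.
Repeatedly combine the two least-probable nodes; the expected code length is the sum of the merged weights.
merge 2/23 + 28/207 → 2/9
merge 28/207 + 40/207 → 68/207
merge 41/207 + 2/9 → 29/69
merge 52/207 + 68/207 → 40/69
merge 29/69 + 40/69 → 1
L = 2/9 + 68/207 + 29/69 + 40/69 + 1 = 176/69 ≈ 2.551 bits/symbol.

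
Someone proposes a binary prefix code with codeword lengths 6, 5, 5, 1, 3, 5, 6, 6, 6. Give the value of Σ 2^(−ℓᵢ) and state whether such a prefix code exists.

0.78125; yes

With common denominator 2^6 = 64: Σ 2^(−ℓᵢ) = 1/64 + 2/64 + 2/64 + 32/64 + 8/64 + 2/64 + 1/64 + 1/64 + 1/64 = 50/64 = 0.78125.
Kraft's inequality requires Σ ≤ 1; here Σ = 0.78125 ≤ 1, so such a prefix code exists.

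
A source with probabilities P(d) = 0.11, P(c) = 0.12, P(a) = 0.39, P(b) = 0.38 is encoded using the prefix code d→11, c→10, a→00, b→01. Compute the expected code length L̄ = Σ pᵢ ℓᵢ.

L̄ = Σ pᵢ·ℓᵢ = 0.11·2 + 0.12·2 + 0.39·2 + 0.38·2 = 2 bits/symbol.

2 bits/symbol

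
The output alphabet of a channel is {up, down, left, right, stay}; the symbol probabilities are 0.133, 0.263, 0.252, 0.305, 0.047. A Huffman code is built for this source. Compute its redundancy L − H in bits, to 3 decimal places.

Entropy H = −Σ p log₂ p ≈ 2.1248 bits.
Huffman merges: 47/1000+133/1000→9/50; 9/50+63/250→54/125; 263/1000+61/200→71/125; 54/125+71/125→1. L = 109/50 ≈ 2.1800.
L − H = 2.1800 − 2.1248 = 0.055 bits.

0.055 bits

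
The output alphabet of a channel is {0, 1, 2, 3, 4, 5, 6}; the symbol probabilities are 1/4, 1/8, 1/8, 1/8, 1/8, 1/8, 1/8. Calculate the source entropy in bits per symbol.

2.75 bits

Each probability is a power of 1/2, so log₂(1/p) is an integer.
H = Σ p·log₂(1/p) = 1/4·2 + 1/8·3 + 1/8·3 + 1/8·3 + 1/8·3 + 1/8·3 + 1/8·3 = 2.75 bits.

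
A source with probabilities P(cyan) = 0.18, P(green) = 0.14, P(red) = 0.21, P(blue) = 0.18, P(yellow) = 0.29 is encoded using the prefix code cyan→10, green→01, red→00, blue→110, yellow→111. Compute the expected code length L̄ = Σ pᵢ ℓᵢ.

2.47 bits/symbol

L̄ = Σ pᵢ·ℓᵢ = 0.18·2 + 0.14·2 + 0.21·2 + 0.18·3 + 0.29·3 = 2.47 bits/symbol.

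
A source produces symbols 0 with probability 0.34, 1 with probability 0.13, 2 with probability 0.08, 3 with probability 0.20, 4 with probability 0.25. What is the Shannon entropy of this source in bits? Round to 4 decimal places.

H = −Σ pᵢ log₂ pᵢ.
−0.34·log₂(0.34) = 0.5292
−0.13·log₂(0.13) = 0.3826
−0.08·log₂(0.08) = 0.2915
−0.20·log₂(0.20) = 0.4644
−0.25·log₂(0.25) = 0.5000
Sum ≈ 2.1677 → 2.1677 bits.

2.1677 bits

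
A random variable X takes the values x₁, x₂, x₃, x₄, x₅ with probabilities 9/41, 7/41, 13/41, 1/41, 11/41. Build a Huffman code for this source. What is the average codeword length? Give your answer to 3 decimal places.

2.195 bits/symbol

Repeatedly combine the two least-probable nodes; the expected code length is the sum of the merged weights.
merge 1/41 + 7/41 → 8/41
merge 8/41 + 9/41 → 17/41
merge 11/41 + 13/41 → 24/41
merge 17/41 + 24/41 → 1
L = 8/41 + 17/41 + 24/41 + 1 = 90/41 ≈ 2.195 bits/symbol.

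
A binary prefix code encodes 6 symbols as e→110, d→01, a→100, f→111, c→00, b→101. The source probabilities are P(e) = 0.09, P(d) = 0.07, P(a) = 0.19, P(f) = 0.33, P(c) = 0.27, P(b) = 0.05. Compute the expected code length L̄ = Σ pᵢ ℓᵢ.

L̄ = Σ pᵢ·ℓᵢ = 0.09·3 + 0.07·2 + 0.19·3 + 0.33·3 + 0.27·2 + 0.05·3 = 2.66 bits/symbol.

2.66 bits/symbol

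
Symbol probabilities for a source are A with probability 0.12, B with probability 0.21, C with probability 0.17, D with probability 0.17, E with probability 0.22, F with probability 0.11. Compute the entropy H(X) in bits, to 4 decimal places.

H = −Σ pᵢ log₂ pᵢ.
−0.12·log₂(0.12) = 0.3671
−0.21·log₂(0.21) = 0.4728
−0.17·log₂(0.17) = 0.4346
−0.17·log₂(0.17) = 0.4346
−0.22·log₂(0.22) = 0.4806
−0.11·log₂(0.11) = 0.3503
Sum ≈ 2.5399 → 2.5399 bits.

2.5399 bits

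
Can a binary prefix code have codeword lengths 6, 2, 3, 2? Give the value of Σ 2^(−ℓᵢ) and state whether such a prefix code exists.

0.640625; yes

With common denominator 2^6 = 64: Σ 2^(−ℓᵢ) = 1/64 + 16/64 + 8/64 + 16/64 = 41/64 = 0.640625.
Kraft's inequality requires Σ ≤ 1; here Σ = 0.640625 ≤ 1, so such a prefix code exists.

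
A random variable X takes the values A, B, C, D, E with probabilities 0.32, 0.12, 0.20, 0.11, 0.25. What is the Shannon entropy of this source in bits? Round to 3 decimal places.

2.208 bits

H = −Σ pᵢ log₂ pᵢ.
−0.32·log₂(0.32) = 0.5260
−0.12·log₂(0.12) = 0.3671
−0.20·log₂(0.20) = 0.4644
−0.11·log₂(0.11) = 0.3503
−0.25·log₂(0.25) = 0.5000
Sum ≈ 2.2078 → 2.208 bits.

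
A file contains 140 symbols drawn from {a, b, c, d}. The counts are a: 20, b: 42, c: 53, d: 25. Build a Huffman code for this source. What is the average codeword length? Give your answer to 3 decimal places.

1.943 bits/symbol

Probabilities are the counts divided by 140.
Repeatedly combine the two least-probable nodes; the expected code length is the sum of the merged weights.
merge 1/7 + 5/28 → 9/28
merge 3/10 + 9/28 → 87/140
merge 53/140 + 87/140 → 1
L = 9/28 + 87/140 + 1 = 68/35 ≈ 1.943 bits/symbol.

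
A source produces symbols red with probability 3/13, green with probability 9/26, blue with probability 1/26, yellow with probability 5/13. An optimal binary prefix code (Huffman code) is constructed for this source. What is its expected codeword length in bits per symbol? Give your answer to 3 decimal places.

Repeatedly combine the two least-probable nodes; the expected code length is the sum of the merged weights.
merge 1/26 + 3/13 → 7/26
merge 7/26 + 9/26 → 8/13
merge 5/13 + 8/13 → 1
L = 7/26 + 8/13 + 1 = 49/26 ≈ 1.885 bits/symbol.

1.885 bits/symbol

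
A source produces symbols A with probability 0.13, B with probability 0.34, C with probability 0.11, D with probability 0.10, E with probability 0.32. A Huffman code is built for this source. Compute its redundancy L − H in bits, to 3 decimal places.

Entropy H = −Σ p log₂ p ≈ 2.1203 bits.
Huffman merges: 1/10+11/100→21/100; 13/100+21/100→17/50; 8/25+17/50→33/50; 17/50+33/50→1. L = 221/100 ≈ 2.2100.
L − H = 2.2100 − 2.1203 = 0.090 bits.

0.090 bits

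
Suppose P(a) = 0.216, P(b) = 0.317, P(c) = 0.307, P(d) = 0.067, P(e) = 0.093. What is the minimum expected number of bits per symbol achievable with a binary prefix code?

Repeatedly combine the two least-probable nodes; the expected code length is the sum of the merged weights.
merge 67/1000 + 93/1000 → 4/25
merge 4/25 + 27/125 → 47/125
merge 307/1000 + 317/1000 → 78/125
merge 47/125 + 78/125 → 1
L = 4/25 + 47/125 + 78/125 + 1 = 54/25 = 2.16 bits/symbol.

2.16 bits/symbol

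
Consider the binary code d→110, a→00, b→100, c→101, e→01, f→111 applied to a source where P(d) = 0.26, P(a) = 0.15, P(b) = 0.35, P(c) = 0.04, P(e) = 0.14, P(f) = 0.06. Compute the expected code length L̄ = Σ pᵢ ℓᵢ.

L̄ = Σ pᵢ·ℓᵢ = 0.26·3 + 0.15·2 + 0.35·3 + 0.04·3 + 0.14·2 + 0.06·3 = 2.71 bits/symbol.

2.71 bits/symbol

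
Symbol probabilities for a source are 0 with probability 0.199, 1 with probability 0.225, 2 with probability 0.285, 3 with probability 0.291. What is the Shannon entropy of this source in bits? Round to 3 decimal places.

1.982 bits

H = −Σ pᵢ log₂ pᵢ.
−0.199·log₂(0.199) = 0.4635
−0.225·log₂(0.225) = 0.4842
−0.285·log₂(0.285) = 0.5161
−0.291·log₂(0.291) = 0.5182
Sum ≈ 1.9821 → 1.982 bits.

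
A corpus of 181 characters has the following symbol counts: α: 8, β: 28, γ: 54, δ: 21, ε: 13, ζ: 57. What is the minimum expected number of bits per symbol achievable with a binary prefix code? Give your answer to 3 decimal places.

2.348 bits/symbol

Probabilities are the counts divided by 181.
Repeatedly combine the two least-probable nodes; the expected code length is the sum of the merged weights.
merge 8/181 + 13/181 → 21/181
merge 21/181 + 21/181 → 42/181
merge 28/181 + 42/181 → 70/181
merge 54/181 + 57/181 → 111/181
merge 70/181 + 111/181 → 1
L = 21/181 + 42/181 + 70/181 + 111/181 + 1 = 425/181 ≈ 2.348 bits/symbol.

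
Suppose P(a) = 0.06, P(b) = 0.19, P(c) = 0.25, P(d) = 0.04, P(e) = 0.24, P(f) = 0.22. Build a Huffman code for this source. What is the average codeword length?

2.39 bits/symbol

Repeatedly combine the two least-probable nodes; the expected code length is the sum of the merged weights.
merge 1/25 + 3/50 → 1/10
merge 1/10 + 19/100 → 29/100
merge 11/50 + 6/25 → 23/50
merge 1/4 + 29/100 → 27/50
merge 23/50 + 27/50 → 1
L = 1/10 + 29/100 + 23/50 + 27/50 + 1 = 239/100 = 2.39 bits/symbol.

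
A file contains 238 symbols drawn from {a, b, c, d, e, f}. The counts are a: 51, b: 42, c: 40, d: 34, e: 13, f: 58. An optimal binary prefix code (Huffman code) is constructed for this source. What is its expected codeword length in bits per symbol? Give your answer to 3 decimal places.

2.542 bits/symbol

Probabilities are the counts divided by 238.
Repeatedly combine the two least-probable nodes; the expected code length is the sum of the merged weights.
merge 13/238 + 1/7 → 47/238
merge 20/119 + 3/17 → 41/119
merge 47/238 + 3/14 → 7/17
merge 29/119 + 41/119 → 10/17
merge 7/17 + 10/17 → 1
L = 47/238 + 41/119 + 7/17 + 10/17 + 1 = 605/238 ≈ 2.542 bits/symbol.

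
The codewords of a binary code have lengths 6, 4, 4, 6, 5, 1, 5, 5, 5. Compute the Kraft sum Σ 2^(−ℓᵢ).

0.78125

With common denominator 2^6 = 64: Σ 2^(−ℓᵢ) = 1/64 + 4/64 + 4/64 + 1/64 + 2/64 + 32/64 + 2/64 + 2/64 + 2/64 = 50/64 = 0.78125.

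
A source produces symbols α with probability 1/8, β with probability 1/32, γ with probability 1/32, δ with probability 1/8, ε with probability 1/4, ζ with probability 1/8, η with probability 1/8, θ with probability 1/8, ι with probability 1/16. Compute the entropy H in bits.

2.9375 bits

Each probability is a power of 1/2, so log₂(1/p) is an integer.
H = Σ p·log₂(1/p) = 1/8·3 + 1/32·5 + 1/32·5 + 1/8·3 + 1/4·2 + 1/8·3 + 1/8·3 + 1/8·3 + 1/16·4 = 2.9375 bits.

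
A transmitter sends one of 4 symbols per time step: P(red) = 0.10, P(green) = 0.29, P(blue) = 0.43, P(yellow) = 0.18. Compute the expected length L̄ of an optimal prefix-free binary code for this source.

1.85 bits/symbol

Repeatedly combine the two least-probable nodes; the expected code length is the sum of the merged weights.
merge 1/10 + 9/50 → 7/25
merge 7/25 + 29/100 → 57/100
merge 43/100 + 57/100 → 1
L = 7/25 + 57/100 + 1 = 37/20 = 1.85 bits/symbol.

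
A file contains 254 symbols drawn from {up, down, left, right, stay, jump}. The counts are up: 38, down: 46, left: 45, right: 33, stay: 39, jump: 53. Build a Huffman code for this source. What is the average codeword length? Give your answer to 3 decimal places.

Probabilities are the counts divided by 254.
Repeatedly combine the two least-probable nodes; the expected code length is the sum of the merged weights.
merge 33/254 + 19/127 → 71/254
merge 39/254 + 45/254 → 42/127
merge 23/127 + 53/254 → 99/254
merge 71/254 + 42/127 → 155/254
merge 99/254 + 155/254 → 1
L = 71/254 + 42/127 + 99/254 + 155/254 + 1 = 663/254 ≈ 2.610 bits/symbol.

2.610 bits/symbol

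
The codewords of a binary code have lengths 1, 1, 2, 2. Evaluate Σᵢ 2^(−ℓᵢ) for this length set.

1.5

With common denominator 2^2 = 4: Σ 2^(−ℓᵢ) = 2/4 + 2/4 + 1/4 + 1/4 = 6/4 = 1.5.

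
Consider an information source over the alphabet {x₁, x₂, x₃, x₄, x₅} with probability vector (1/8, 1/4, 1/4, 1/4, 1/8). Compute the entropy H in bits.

Each probability is a power of 1/2, so log₂(1/p) is an integer.
H = Σ p·log₂(1/p) = 1/8·3 + 1/4·2 + 1/4·2 + 1/4·2 + 1/8·3 = 2.25 bits.

2.25 bits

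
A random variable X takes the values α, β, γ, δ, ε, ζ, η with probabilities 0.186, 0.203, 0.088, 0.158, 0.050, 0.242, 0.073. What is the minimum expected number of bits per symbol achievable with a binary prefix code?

2.678 bits/symbol

Repeatedly combine the two least-probable nodes; the expected code length is the sum of the merged weights.
merge 1/20 + 73/1000 → 123/1000
merge 11/125 + 123/1000 → 211/1000
merge 79/500 + 93/500 → 43/125
merge 203/1000 + 211/1000 → 207/500
merge 121/500 + 43/125 → 293/500
merge 207/500 + 293/500 → 1
L = 123/1000 + 211/1000 + 43/125 + 207/500 + 293/500 + 1 = 1339/500 = 2.678 bits/symbol.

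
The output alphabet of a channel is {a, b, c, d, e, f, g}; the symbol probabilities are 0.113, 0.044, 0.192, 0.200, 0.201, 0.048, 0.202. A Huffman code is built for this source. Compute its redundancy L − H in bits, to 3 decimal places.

Entropy H = −Σ p log₂ p ≈ 2.6169 bits.
Huffman merges: 11/250+6/125→23/250; 23/250+113/1000→41/200; 24/125+1/5→49/125; 201/1000+101/500→403/1000; 41/200+49/125→597/1000; 403/1000+597/1000→1. L = 2689/1000 ≈ 2.6890.
L − H = 2.6890 − 2.6169 = 0.072 bits.

0.072 bits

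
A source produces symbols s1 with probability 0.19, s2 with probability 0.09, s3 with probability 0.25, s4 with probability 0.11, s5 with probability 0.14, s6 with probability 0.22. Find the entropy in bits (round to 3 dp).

2.496 bits

H = −Σ pᵢ log₂ pᵢ.
−0.19·log₂(0.19) = 0.4552
−0.09·log₂(0.09) = 0.3127
−0.25·log₂(0.25) = 0.5000
−0.11·log₂(0.11) = 0.3503
−0.14·log₂(0.14) = 0.3971
−0.22·log₂(0.22) = 0.4806
Sum ≈ 2.4959 → 2.496 bits.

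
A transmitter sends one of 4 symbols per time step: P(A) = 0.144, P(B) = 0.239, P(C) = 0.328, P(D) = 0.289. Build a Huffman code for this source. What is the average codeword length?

2 bits/symbol

Repeatedly combine the two least-probable nodes; the expected code length is the sum of the merged weights.
merge 18/125 + 239/1000 → 383/1000
merge 289/1000 + 41/125 → 617/1000
merge 383/1000 + 617/1000 → 1
L = 383/1000 + 617/1000 + 1 = 2 bits/symbol.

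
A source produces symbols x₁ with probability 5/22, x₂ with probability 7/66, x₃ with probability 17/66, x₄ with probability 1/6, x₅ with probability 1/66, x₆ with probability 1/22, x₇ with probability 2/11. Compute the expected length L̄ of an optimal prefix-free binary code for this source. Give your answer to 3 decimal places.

2.561 bits/symbol

Repeatedly combine the two least-probable nodes; the expected code length is the sum of the merged weights.
merge 1/66 + 1/22 → 2/33
merge 2/33 + 7/66 → 1/6
merge 1/6 + 1/6 → 1/3
merge 2/11 + 5/22 → 9/22
merge 17/66 + 1/3 → 13/22
merge 9/22 + 13/22 → 1
L = 2/33 + 1/6 + 1/3 + 9/22 + 13/22 + 1 = 169/66 ≈ 2.561 bits/symbol.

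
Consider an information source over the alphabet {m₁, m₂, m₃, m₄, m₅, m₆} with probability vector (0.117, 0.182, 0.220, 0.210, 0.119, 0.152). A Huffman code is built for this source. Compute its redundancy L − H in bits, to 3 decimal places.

0.029 bits

Entropy H = −Σ p log₂ p ≈ 2.5415 bits.
Huffman merges: 117/1000+119/1000→59/250; 19/125+91/500→167/500; 21/100+11/50→43/100; 59/250+167/500→57/100; 43/100+57/100→1. L = 257/100 ≈ 2.5700.
L − H = 2.5700 − 2.5415 = 0.029 bits.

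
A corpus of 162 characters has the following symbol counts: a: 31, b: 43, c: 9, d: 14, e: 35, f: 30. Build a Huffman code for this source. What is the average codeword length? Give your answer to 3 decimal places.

Probabilities are the counts divided by 162.
Repeatedly combine the two least-probable nodes; the expected code length is the sum of the merged weights.
merge 1/18 + 7/81 → 23/162
merge 23/162 + 5/27 → 53/162
merge 31/162 + 35/162 → 11/27
merge 43/162 + 53/162 → 16/27
merge 11/27 + 16/27 → 1
L = 23/162 + 53/162 + 11/27 + 16/27 + 1 = 200/81 ≈ 2.469 bits/symbol.

2.469 bits/symbol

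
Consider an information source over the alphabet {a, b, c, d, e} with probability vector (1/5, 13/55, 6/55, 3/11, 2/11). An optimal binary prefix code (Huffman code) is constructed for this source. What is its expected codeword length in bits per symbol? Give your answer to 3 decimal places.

2.291 bits/symbol

Repeatedly combine the two least-probable nodes; the expected code length is the sum of the merged weights.
merge 6/55 + 2/11 → 16/55
merge 1/5 + 13/55 → 24/55
merge 3/11 + 16/55 → 31/55
merge 24/55 + 31/55 → 1
L = 16/55 + 24/55 + 31/55 + 1 = 126/55 ≈ 2.291 bits/symbol.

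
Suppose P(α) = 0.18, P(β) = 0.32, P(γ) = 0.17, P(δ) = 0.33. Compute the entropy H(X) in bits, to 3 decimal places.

H = −Σ pᵢ log₂ pᵢ.
−0.18·log₂(0.18) = 0.4453
−0.32·log₂(0.32) = 0.5260
−0.17·log₂(0.17) = 0.4346
−0.33·log₂(0.33) = 0.5278
Sum ≈ 1.9338 → 1.934 bits.

1.934 bits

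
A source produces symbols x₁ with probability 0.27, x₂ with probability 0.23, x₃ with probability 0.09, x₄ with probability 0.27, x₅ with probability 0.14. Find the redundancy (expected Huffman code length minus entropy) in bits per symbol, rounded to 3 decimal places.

0.013 bits

Entropy H = −Σ p log₂ p ≈ 2.2175 bits.
Huffman merges: 9/100+7/50→23/100; 23/100+23/100→23/50; 27/100+27/100→27/50; 23/50+27/50→1. L = 223/100 ≈ 2.2300.
L − H = 2.2300 − 2.2175 = 0.013 bits.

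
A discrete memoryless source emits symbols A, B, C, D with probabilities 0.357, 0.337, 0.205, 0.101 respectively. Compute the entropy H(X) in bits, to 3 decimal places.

H = −Σ pᵢ log₂ pᵢ.
−0.357·log₂(0.357) = 0.5305
−0.337·log₂(0.337) = 0.5288
−0.205·log₂(0.205) = 0.4687
−0.101·log₂(0.101) = 0.3341
Sum ≈ 1.8621 → 1.862 bits.

1.862 bits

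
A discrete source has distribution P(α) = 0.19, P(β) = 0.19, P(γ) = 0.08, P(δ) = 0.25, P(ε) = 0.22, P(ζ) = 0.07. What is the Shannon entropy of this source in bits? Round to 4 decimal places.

2.4511 bits

H = −Σ pᵢ log₂ pᵢ.
−0.19·log₂(0.19) = 0.4552
−0.19·log₂(0.19) = 0.4552
−0.08·log₂(0.08) = 0.2915
−0.25·log₂(0.25) = 0.5000
−0.22·log₂(0.22) = 0.4806
−0.07·log₂(0.07) = 0.2686
Sum ≈ 2.4511 → 2.4511 bits.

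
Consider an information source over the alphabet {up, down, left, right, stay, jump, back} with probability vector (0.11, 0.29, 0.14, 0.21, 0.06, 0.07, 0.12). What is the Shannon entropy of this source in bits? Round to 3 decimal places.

2.617 bits

H = −Σ pᵢ log₂ pᵢ.
−0.11·log₂(0.11) = 0.3503
−0.29·log₂(0.29) = 0.5179
−0.14·log₂(0.14) = 0.3971
−0.21·log₂(0.21) = 0.4728
−0.06·log₂(0.06) = 0.2435
−0.07·log₂(0.07) = 0.2686
−0.12·log₂(0.12) = 0.3671
Sum ≈ 2.6173 → 2.617 bits.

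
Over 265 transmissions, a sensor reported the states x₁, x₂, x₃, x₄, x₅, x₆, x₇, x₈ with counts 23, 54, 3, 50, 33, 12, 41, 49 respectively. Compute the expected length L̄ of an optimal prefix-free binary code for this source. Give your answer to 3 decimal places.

2.808 bits/symbol

Probabilities are the counts divided by 265.
Repeatedly combine the two least-probable nodes; the expected code length is the sum of the merged weights.
merge 3/265 + 12/265 → 3/53
merge 3/53 + 23/265 → 38/265
merge 33/265 + 38/265 → 71/265
merge 41/265 + 49/265 → 18/53
merge 10/53 + 54/265 → 104/265
merge 71/265 + 18/53 → 161/265
merge 104/265 + 161/265 → 1
L = 3/53 + 38/265 + 71/265 + 18/53 + 104/265 + 161/265 + 1 = 744/265 ≈ 2.808 bits/symbol.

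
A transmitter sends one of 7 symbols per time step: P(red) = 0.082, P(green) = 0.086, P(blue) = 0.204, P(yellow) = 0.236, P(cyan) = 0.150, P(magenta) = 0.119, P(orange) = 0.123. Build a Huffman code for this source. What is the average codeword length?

Repeatedly combine the two least-probable nodes; the expected code length is the sum of the merged weights.
merge 41/500 + 43/500 → 21/125
merge 119/1000 + 123/1000 → 121/500
merge 3/20 + 21/125 → 159/500
merge 51/250 + 59/250 → 11/25
merge 121/500 + 159/500 → 14/25
merge 11/25 + 14/25 → 1
L = 21/125 + 121/500 + 159/500 + 11/25 + 14/25 + 1 = 341/125 = 2.728 bits/symbol.

2.728 bits/symbol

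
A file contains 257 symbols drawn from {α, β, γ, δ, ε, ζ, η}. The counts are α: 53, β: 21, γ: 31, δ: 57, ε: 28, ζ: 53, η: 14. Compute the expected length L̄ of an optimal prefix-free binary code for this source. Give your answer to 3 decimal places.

Probabilities are the counts divided by 257.
Repeatedly combine the two least-probable nodes; the expected code length is the sum of the merged weights.
merge 14/257 + 21/257 → 35/257
merge 28/257 + 31/257 → 59/257
merge 35/257 + 53/257 → 88/257
merge 53/257 + 57/257 → 110/257
merge 59/257 + 88/257 → 147/257
merge 110/257 + 147/257 → 1
L = 35/257 + 59/257 + 88/257 + 110/257 + 147/257 + 1 = 696/257 ≈ 2.708 bits/symbol.

2.708 bits/symbol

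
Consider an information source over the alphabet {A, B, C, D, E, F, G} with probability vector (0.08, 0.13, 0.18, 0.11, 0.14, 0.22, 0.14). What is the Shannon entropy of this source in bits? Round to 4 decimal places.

2.7445 bits

H = −Σ pᵢ log₂ pᵢ.
−0.08·log₂(0.08) = 0.2915
−0.13·log₂(0.13) = 0.3826
−0.18·log₂(0.18) = 0.4453
−0.11·log₂(0.11) = 0.3503
−0.14·log₂(0.14) = 0.3971
−0.22·log₂(0.22) = 0.4806
−0.14·log₂(0.14) = 0.3971
Sum ≈ 2.7445 → 2.7445 bits.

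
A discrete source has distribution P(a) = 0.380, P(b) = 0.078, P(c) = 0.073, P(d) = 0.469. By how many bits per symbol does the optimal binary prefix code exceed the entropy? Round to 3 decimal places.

Entropy H = −Σ p log₂ p ≈ 1.6055 bits.
Huffman merges: 73/1000+39/500→151/1000; 151/1000+19/50→531/1000; 469/1000+531/1000→1. L = 841/500 ≈ 1.6820.
L − H = 1.6820 − 1.6055 = 0.077 bits.

0.077 bits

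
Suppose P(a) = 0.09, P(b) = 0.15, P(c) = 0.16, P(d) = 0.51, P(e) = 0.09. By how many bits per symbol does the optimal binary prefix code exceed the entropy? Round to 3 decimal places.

0.026 bits

Entropy H = −Σ p log₂ p ≈ 1.9543 bits.
Huffman merges: 9/100+9/100→9/50; 3/20+4/25→31/100; 9/50+31/100→49/100; 49/100+51/100→1. L = 99/50 ≈ 1.9800.
L − H = 1.9800 − 1.9543 = 0.026 bits.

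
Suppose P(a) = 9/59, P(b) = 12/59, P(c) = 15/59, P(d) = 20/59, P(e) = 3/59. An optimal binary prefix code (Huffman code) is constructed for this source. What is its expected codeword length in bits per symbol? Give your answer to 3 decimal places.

2.203 bits/symbol

Repeatedly combine the two least-probable nodes; the expected code length is the sum of the merged weights.
merge 3/59 + 9/59 → 12/59
merge 12/59 + 12/59 → 24/59
merge 15/59 + 20/59 → 35/59
merge 24/59 + 35/59 → 1
L = 12/59 + 24/59 + 35/59 + 1 = 130/59 ≈ 2.203 bits/symbol.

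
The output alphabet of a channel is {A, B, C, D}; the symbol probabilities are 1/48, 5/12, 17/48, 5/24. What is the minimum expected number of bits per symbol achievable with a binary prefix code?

1.8125 bits/symbol

Repeatedly combine the two least-probable nodes; the expected code length is the sum of the merged weights.
merge 1/48 + 5/24 → 11/48
merge 11/48 + 17/48 → 7/12
merge 5/12 + 7/12 → 1
L = 11/48 + 7/12 + 1 = 29/16 = 1.8125 bits/symbol.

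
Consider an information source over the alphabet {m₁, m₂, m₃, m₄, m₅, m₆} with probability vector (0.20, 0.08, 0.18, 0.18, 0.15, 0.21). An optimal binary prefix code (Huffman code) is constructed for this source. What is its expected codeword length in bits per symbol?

2.59 bits/symbol

Repeatedly combine the two least-probable nodes; the expected code length is the sum of the merged weights.
merge 2/25 + 3/20 → 23/100
merge 9/50 + 9/50 → 9/25
merge 1/5 + 21/100 → 41/100
merge 23/100 + 9/25 → 59/100
merge 41/100 + 59/100 → 1
L = 23/100 + 9/25 + 41/100 + 59/100 + 1 = 259/100 = 2.59 bits/symbol.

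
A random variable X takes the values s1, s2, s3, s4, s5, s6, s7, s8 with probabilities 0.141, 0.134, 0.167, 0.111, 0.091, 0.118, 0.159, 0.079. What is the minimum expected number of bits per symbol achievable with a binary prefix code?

Repeatedly combine the two least-probable nodes; the expected code length is the sum of the merged weights.
merge 79/1000 + 91/1000 → 17/100
merge 111/1000 + 59/500 → 229/1000
merge 67/500 + 141/1000 → 11/40
merge 159/1000 + 167/1000 → 163/500
merge 17/100 + 229/1000 → 399/1000
merge 11/40 + 163/500 → 601/1000
merge 399/1000 + 601/1000 → 1
L = 17/100 + 229/1000 + 11/40 + 163/500 + 399/1000 + 601/1000 + 1 = 3 bits/symbol.

3 bits/symbol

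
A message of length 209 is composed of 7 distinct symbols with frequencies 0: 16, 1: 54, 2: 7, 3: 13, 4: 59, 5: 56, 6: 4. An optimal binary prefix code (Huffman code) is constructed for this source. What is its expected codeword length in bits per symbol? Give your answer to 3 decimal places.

Probabilities are the counts divided by 209.
Repeatedly combine the two least-probable nodes; the expected code length is the sum of the merged weights.
merge 4/209 + 7/209 → 1/19
merge 1/19 + 13/209 → 24/209
merge 16/209 + 24/209 → 40/209
merge 40/209 + 54/209 → 94/209
merge 56/209 + 59/209 → 115/209
merge 94/209 + 115/209 → 1
L = 1/19 + 24/209 + 40/209 + 94/209 + 115/209 + 1 = 493/209 ≈ 2.359 bits/symbol.

2.359 bits/symbol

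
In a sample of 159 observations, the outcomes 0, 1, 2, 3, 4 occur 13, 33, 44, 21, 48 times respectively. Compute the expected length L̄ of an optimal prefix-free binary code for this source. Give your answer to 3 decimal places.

2.214 bits/symbol

Probabilities are the counts divided by 159.
Repeatedly combine the two least-probable nodes; the expected code length is the sum of the merged weights.
merge 13/159 + 7/53 → 34/159
merge 11/53 + 34/159 → 67/159
merge 44/159 + 16/53 → 92/159
merge 67/159 + 92/159 → 1
L = 34/159 + 67/159 + 92/159 + 1 = 352/159 ≈ 2.214 bits/symbol.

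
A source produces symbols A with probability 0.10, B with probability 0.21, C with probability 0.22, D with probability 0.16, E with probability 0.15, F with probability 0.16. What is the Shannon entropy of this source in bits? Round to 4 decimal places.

H = −Σ pᵢ log₂ pᵢ.
−0.10·log₂(0.10) = 0.3322
−0.21·log₂(0.21) = 0.4728
−0.22·log₂(0.22) = 0.4806
−0.16·log₂(0.16) = 0.4230
−0.15·log₂(0.15) = 0.4105
−0.16·log₂(0.16) = 0.4230
Sum ≈ 2.5422 → 2.5422 bits.

2.5422 bits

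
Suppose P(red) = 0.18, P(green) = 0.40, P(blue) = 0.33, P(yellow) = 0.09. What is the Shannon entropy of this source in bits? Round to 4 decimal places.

1.8146 bits

H = −Σ pᵢ log₂ pᵢ.
−0.18·log₂(0.18) = 0.4453
−0.40·log₂(0.40) = 0.5288
−0.33·log₂(0.33) = 0.5278
−0.09·log₂(0.09) = 0.3127
Sum ≈ 1.8146 → 1.8146 bits.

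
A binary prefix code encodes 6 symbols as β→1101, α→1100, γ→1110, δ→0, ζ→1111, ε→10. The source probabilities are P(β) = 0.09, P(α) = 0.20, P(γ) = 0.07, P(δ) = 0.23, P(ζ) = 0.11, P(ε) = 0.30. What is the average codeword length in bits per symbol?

L̄ = Σ pᵢ·ℓᵢ = 0.09·4 + 0.20·4 + 0.07·4 + 0.23·1 + 0.11·4 + 0.30·2 = 2.71 bits/symbol.

2.71 bits/symbol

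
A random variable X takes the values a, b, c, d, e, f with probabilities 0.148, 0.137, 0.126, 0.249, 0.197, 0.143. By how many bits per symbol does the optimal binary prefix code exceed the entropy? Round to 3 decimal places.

0.014 bits

Entropy H = −Σ p log₂ p ≈ 2.5398 bits.
Huffman merges: 63/500+137/1000→263/1000; 143/1000+37/250→291/1000; 197/1000+249/1000→223/500; 263/1000+291/1000→277/500; 223/500+277/500→1. L = 1277/500 ≈ 2.5540.
L − H = 2.5540 − 2.5398 = 0.014 bits.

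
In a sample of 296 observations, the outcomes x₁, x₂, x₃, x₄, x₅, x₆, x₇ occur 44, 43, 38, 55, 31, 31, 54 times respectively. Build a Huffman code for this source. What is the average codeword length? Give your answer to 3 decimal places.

Probabilities are the counts divided by 296.
Repeatedly combine the two least-probable nodes; the expected code length is the sum of the merged weights.
merge 31/296 + 31/296 → 31/148
merge 19/148 + 43/296 → 81/296
merge 11/74 + 27/148 → 49/148
merge 55/296 + 31/148 → 117/296
merge 81/296 + 49/148 → 179/296
merge 117/296 + 179/296 → 1
L = 31/148 + 81/296 + 49/148 + 117/296 + 179/296 + 1 = 833/296 ≈ 2.814 bits/symbol.

2.814 bits/symbol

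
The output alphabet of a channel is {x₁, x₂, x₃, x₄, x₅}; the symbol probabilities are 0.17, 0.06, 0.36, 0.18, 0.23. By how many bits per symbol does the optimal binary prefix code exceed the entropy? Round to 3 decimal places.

Entropy H = −Σ p log₂ p ≈ 2.1417 bits.
Huffman merges: 3/50+17/100→23/100; 9/50+23/100→41/100; 23/100+9/25→59/100; 41/100+59/100→1. L = 223/100 ≈ 2.2300.
L − H = 2.2300 − 2.1417 = 0.088 bits.

0.088 bits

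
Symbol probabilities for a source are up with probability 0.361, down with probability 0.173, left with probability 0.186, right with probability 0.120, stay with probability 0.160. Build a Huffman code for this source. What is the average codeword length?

Repeatedly combine the two least-probable nodes; the expected code length is the sum of the merged weights.
merge 3/25 + 4/25 → 7/25
merge 173/1000 + 93/500 → 359/1000
merge 7/25 + 359/1000 → 639/1000
merge 361/1000 + 639/1000 → 1
L = 7/25 + 359/1000 + 639/1000 + 1 = 1139/500 = 2.278 bits/symbol.

2.278 bits/symbol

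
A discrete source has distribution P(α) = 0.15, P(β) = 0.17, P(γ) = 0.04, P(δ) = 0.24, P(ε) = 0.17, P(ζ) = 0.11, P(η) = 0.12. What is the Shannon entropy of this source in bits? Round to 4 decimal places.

2.6770 bits

H = −Σ pᵢ log₂ pᵢ.
−0.15·log₂(0.15) = 0.4105
−0.17·log₂(0.17) = 0.4346
−0.04·log₂(0.04) = 0.1858
−0.24·log₂(0.24) = 0.4941
−0.17·log₂(0.17) = 0.4346
−0.11·log₂(0.11) = 0.3503
−0.12·log₂(0.12) = 0.3671
Sum ≈ 2.6770 → 2.6770 bits.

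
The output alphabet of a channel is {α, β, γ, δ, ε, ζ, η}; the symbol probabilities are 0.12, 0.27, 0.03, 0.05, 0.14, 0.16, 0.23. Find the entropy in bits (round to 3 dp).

2.553 bits

H = −Σ pᵢ log₂ pᵢ.
−0.12·log₂(0.12) = 0.3671
−0.27·log₂(0.27) = 0.5100
−0.03·log₂(0.03) = 0.1518
−0.05·log₂(0.05) = 0.2161
−0.14·log₂(0.14) = 0.3971
−0.16·log₂(0.16) = 0.4230
−0.23·log₂(0.23) = 0.4877
Sum ≈ 2.5527 → 2.553 bits.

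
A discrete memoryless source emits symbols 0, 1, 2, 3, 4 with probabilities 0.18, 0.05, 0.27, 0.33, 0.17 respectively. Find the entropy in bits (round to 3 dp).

2.134 bits

H = −Σ pᵢ log₂ pᵢ.
−0.18·log₂(0.18) = 0.4453
−0.05·log₂(0.05) = 0.2161
−0.27·log₂(0.27) = 0.5100
−0.33·log₂(0.33) = 0.5278
−0.17·log₂(0.17) = 0.4346
Sum ≈ 2.1338 → 2.134 bits.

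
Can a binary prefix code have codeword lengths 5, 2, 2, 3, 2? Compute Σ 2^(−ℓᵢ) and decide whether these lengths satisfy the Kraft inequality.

0.90625; yes

With common denominator 2^5 = 32: Σ 2^(−ℓᵢ) = 1/32 + 8/32 + 8/32 + 4/32 + 8/32 = 29/32 = 0.90625.
Kraft's inequality requires Σ ≤ 1; here Σ = 0.90625 ≤ 1, so such a prefix code exists.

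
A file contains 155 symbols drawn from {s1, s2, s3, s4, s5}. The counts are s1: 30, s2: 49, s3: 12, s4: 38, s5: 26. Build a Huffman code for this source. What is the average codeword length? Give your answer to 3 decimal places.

2.245 bits/symbol

Probabilities are the counts divided by 155.
Repeatedly combine the two least-probable nodes; the expected code length is the sum of the merged weights.
merge 12/155 + 26/155 → 38/155
merge 6/31 + 38/155 → 68/155
merge 38/155 + 49/155 → 87/155
merge 68/155 + 87/155 → 1
L = 38/155 + 68/155 + 87/155 + 1 = 348/155 ≈ 2.245 bits/symbol.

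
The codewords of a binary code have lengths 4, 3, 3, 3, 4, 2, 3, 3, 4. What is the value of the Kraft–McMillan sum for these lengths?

1.0625

With common denominator 2^4 = 16: Σ 2^(−ℓᵢ) = 1/16 + 2/16 + 2/16 + 2/16 + 1/16 + 4/16 + 2/16 + 2/16 + 1/16 = 17/16 = 1.0625.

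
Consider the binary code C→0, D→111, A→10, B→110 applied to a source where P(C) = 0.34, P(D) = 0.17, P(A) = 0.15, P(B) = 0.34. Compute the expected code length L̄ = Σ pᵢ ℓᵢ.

2.17 bits/symbol

L̄ = Σ pᵢ·ℓᵢ = 0.34·1 + 0.17·3 + 0.15·2 + 0.34·3 = 2.17 bits/symbol.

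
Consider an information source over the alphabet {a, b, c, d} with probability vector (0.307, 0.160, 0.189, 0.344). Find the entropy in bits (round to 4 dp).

1.9299 bits

H = −Σ pᵢ log₂ pᵢ.
−0.307·log₂(0.307) = 0.5230
−0.160·log₂(0.160) = 0.4230
−0.189·log₂(0.189) = 0.4543
−0.344·log₂(0.344) = 0.5296
Sum ≈ 1.9299 → 1.9299 bits.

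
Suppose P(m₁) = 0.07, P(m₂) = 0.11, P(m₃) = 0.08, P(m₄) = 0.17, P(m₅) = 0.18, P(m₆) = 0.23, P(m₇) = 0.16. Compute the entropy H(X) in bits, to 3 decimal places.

2.701 bits

H = −Σ pᵢ log₂ pᵢ.
−0.07·log₂(0.07) = 0.2686
−0.11·log₂(0.11) = 0.3503
−0.08·log₂(0.08) = 0.2915
−0.17·log₂(0.17) = 0.4346
−0.18·log₂(0.18) = 0.4453
−0.23·log₂(0.23) = 0.4877
−0.16·log₂(0.16) = 0.4230
Sum ≈ 2.7009 → 2.701 bits.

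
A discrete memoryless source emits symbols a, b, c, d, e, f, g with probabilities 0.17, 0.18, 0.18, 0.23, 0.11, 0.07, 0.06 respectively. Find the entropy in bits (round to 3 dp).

H = −Σ pᵢ log₂ pᵢ.
−0.17·log₂(0.17) = 0.4346
−0.18·log₂(0.18) = 0.4453
−0.18·log₂(0.18) = 0.4453
−0.23·log₂(0.23) = 0.4877
−0.11·log₂(0.11) = 0.3503
−0.07·log₂(0.07) = 0.2686
−0.06·log₂(0.06) = 0.2435
Sum ≈ 2.6752 → 2.675 bits.

2.675 bits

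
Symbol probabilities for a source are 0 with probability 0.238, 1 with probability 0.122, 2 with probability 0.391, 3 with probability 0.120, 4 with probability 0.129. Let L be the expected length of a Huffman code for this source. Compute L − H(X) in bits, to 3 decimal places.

Entropy H = −Σ p log₂ p ≈ 2.1411 bits.
Huffman merges: 3/25+61/500→121/500; 129/1000+119/500→367/1000; 121/500+367/1000→609/1000; 391/1000+609/1000→1. L = 1109/500 ≈ 2.2180.
L − H = 2.2180 − 2.1411 = 0.077 bits.

0.077 bits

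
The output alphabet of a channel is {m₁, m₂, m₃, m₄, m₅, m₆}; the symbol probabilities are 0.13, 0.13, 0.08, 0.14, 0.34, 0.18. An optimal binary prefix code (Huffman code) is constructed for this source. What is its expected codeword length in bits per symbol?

2.48 bits/symbol

Repeatedly combine the two least-probable nodes; the expected code length is the sum of the merged weights.
merge 2/25 + 13/100 → 21/100
merge 13/100 + 7/50 → 27/100
merge 9/50 + 21/100 → 39/100
merge 27/100 + 17/50 → 61/100
merge 39/100 + 61/100 → 1
L = 21/100 + 27/100 + 39/100 + 61/100 + 1 = 62/25 = 2.48 bits/symbol.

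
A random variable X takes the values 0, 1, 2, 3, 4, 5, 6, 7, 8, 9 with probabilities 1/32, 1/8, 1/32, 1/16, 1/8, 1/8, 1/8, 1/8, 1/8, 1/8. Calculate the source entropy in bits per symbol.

Each probability is a power of 1/2, so log₂(1/p) is an integer.
H = Σ p·log₂(1/p) = 1/32·5 + 1/8·3 + 1/32·5 + 1/16·4 + 1/8·3 + 1/8·3 + 1/8·3 + 1/8·3 + 1/8·3 + 1/8·3 = 3.1875 bits.

3.1875 bits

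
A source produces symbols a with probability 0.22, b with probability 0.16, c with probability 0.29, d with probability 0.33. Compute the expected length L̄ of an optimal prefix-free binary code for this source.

Repeatedly combine the two least-probable nodes; the expected code length is the sum of the merged weights.
merge 4/25 + 11/50 → 19/50
merge 29/100 + 33/100 → 31/50
merge 19/50 + 31/50 → 1
L = 19/50 + 31/50 + 1 = 2 bits/symbol.

2 bits/symbol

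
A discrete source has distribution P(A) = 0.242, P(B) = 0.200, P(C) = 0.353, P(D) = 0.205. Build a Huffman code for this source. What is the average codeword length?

Repeatedly combine the two least-probable nodes; the expected code length is the sum of the merged weights.
merge 1/5 + 41/200 → 81/200
merge 121/500 + 353/1000 → 119/200
merge 81/200 + 119/200 → 1
L = 81/200 + 119/200 + 1 = 2 bits/symbol.

2 bits/symbol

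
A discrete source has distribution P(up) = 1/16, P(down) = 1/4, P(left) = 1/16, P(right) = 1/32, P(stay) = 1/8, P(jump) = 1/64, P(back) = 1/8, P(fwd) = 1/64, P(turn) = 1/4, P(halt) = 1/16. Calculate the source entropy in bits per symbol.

2.84375 bits

Each probability is a power of 1/2, so log₂(1/p) is an integer.
H = Σ p·log₂(1/p) = 1/16·4 + 1/4·2 + 1/16·4 + 1/32·5 + 1/8·3 + 1/64·6 + 1/8·3 + 1/64·6 + 1/4·2 + 1/16·4 = 2.84375 bits.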